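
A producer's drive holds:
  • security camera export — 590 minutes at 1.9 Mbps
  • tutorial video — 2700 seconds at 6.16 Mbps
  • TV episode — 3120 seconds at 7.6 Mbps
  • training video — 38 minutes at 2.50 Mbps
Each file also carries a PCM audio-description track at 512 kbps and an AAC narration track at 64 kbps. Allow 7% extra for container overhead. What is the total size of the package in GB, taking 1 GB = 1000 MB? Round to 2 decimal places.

Audio total: 512 + 64 = 576 kbps = 0.576 Mbps.
security camera export: 2.476 Mbps × 35400 s × 1.07 = 93785.9 Mb
tutorial video: 6.736 Mbps × 2700 s × 1.07 = 19460.3 Mb
TV episode: 8.176 Mbps × 3120 s × 1.07 = 27294.8 Mb
training video: 3.076 Mbps × 2280 s × 1.07 = 7504.2 Mb
Total: 148045.2 Mb = 18505.7 MB.
= 18.51 GB.

18.51 GB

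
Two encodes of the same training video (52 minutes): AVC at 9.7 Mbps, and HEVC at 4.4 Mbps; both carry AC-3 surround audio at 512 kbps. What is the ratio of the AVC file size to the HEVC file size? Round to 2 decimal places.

52 min = 3120 s
Audio: 512 kbps = 0.512 Mbps.
AVC: 10.212 Mbps × 3120 s = 31861.4 Mb = 3.983 GB.
HEVC: 4.912 Mbps × 3120 s = 15325.4 Mb = 1.916 GB.
Ratio: 3.983 / 1.916 = 2.079.

2.08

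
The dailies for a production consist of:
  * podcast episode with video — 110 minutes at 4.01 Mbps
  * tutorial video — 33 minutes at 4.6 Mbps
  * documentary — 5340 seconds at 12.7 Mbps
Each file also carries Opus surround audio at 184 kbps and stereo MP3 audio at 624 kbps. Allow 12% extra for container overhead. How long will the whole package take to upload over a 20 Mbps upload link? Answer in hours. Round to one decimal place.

Audio total: 184 + 624 = 808 kbps = 0.808 Mbps.
podcast episode with video: 4.818 Mbps × 6600 s × 1.12 = 35614.7 Mb
tutorial video: 5.408 Mbps × 1980 s × 1.12 = 11992.8 Mb
documentary: 13.508 Mbps × 5340 s × 1.12 = 80788.6 Mb
Total: 128396.1 Mb = 16049.5 MB.
At 20 Mbps: 128396.1 / 20 = 6420 s ≈ 1.78 hours.

1.8 hours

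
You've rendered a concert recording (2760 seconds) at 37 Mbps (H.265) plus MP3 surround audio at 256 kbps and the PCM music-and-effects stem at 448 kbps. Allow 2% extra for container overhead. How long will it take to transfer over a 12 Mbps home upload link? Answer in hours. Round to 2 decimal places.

Audio total: 256 + 448 = 704 kbps = 0.704 Mbps.
Total bitrate: 37.704 Mbps.
File: 37.704 Mbps × 2760 s = 104063.0 Mb.
With 2% container overhead: ×1.02. → 106144.3 Mb.
At 12 Mbps: 106144.3 / 12 = 8845.4 s ≈ 2.46 hours.

2.46 hours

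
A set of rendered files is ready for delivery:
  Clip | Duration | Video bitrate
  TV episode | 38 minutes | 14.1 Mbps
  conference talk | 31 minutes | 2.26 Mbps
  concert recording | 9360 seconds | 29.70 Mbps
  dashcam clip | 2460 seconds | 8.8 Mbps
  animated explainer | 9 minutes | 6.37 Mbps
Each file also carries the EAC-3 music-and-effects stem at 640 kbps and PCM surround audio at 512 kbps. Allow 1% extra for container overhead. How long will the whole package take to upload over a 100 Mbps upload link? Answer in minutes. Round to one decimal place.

Audio total: 640 + 512 = 1152 kbps = 1.152 Mbps.
TV episode: 15.252 Mbps × 2280 s × 1.01 = 35122.3 Mb
conference talk: 3.412 Mbps × 1860 s × 1.01 = 6409.8 Mb
concert recording: 30.852 Mbps × 9360 s × 1.01 = 291662.5 Mb
dashcam clip: 9.952 Mbps × 2460 s × 1.01 = 24726.7 Mb
animated explainer: 7.522 Mbps × 540 s × 1.01 = 4102.5 Mb
Total: 362023.8 Mb = 45253.0 MB.
At 100 Mbps: 362023.8 / 100 = 3620 s ≈ 60.3 minutes.

60.3 minutes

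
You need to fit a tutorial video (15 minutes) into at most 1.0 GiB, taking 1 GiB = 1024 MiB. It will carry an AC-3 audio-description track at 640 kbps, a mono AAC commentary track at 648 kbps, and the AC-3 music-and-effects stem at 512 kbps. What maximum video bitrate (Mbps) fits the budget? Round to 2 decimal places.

7.74 Mbps

Budget: 1.0 GiB = 8589.9 Mb.
15 min = 900 s
Total bitrate budget: 8589.9 Mb / 900 s = 9.544 Mbps.
Audio total: 640 + 648 + 512 = 1800 kbps = 1.800 Mbps.
Video: 9.544 − 1.800 = 7.744 Mbps.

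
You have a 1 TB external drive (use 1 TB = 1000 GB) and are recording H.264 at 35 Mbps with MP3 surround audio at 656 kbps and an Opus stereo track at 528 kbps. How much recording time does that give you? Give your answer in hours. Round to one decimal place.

61.4 hours

Audio total: 656 + 528 = 1184 kbps = 1.184 Mbps.
Total bitrate: 35 + 1.184 = 36.184 Mbps.
Capacity: 1 TB = 8,000,000 Mb.
Recording time: 8,000,000 / 36.184 = 221,092 s ≈ 61.4 hours.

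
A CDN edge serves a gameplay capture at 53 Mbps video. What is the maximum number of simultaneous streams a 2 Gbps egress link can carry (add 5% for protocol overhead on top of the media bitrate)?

35

On the wire with 5% overhead: 55.650 Mbps.
2 Gbps = 2,000 Mbps; 2,000 / 55.650 = 35.94 → 35 viewers.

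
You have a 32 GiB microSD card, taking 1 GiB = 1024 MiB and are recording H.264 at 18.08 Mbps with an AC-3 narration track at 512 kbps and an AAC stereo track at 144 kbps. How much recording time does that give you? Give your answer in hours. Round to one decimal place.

4.1 hours

Audio total: 512 + 144 = 656 kbps = 0.656 Mbps.
Total bitrate: 18.08 + 0.656 = 18.736 Mbps.
Capacity: 32 GiB = 274,878 Mb.
Recording time: 274,878 / 18.736 = 14,671 s ≈ 4.08 hours.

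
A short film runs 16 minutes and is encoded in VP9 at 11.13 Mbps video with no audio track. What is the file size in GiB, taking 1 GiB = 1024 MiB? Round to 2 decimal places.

1.24 GiB

16 min = 960 s
Total bitrate: 11.13 Mbps.
Stream data: 11.130 Mbps × 960 s = 10684.8 Mb.
10,685 Mb = 1,335,600,000 bytes ÷ 1,073,741,824 = 1.244 GiB.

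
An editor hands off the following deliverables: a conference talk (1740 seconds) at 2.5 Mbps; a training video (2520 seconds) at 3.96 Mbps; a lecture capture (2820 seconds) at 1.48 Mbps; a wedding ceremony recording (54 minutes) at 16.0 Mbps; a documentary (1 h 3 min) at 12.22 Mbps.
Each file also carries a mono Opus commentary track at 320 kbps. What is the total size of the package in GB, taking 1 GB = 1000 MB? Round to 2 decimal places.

15.13 GB

Audio: 320 kbps = 0.320 Mbps.
conference talk: 2.820 Mbps × 1740 s = 4906.8 Mb
training video: 4.280 Mbps × 2520 s = 10785.6 Mb
lecture capture: 1.800 Mbps × 2820 s = 5076.0 Mb
wedding ceremony recording: 16.320 Mbps × 3240 s = 52876.8 Mb
documentary: 12.540 Mbps × 3780 s = 47401.2 Mb
Total: 121046.4 Mb = 15130.8 MB.
= 15.13 GB.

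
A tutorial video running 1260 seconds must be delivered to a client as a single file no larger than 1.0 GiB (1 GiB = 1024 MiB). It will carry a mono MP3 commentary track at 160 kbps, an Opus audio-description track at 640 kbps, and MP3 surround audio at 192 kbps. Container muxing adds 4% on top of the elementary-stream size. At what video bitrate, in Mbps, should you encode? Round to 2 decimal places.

Budget: 1.0 GiB = 8589.9 Mb.
Stream payload after overhead: 8589.9 / 1.04 = 8259.6 Mb.
Total bitrate budget: 8259.6 Mb / 1260 s = 6.555 Mbps.
Audio total: 160 + 640 + 192 = 992 kbps = 0.992 Mbps.
Video: 6.555 − 0.992 = 5.563 Mbps.

5.56 Mbps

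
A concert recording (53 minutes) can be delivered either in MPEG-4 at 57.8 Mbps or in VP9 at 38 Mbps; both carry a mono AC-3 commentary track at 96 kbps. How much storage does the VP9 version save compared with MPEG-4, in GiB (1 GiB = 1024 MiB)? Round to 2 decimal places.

53 min = 3180 s
Audio: 96 kbps = 0.096 Mbps.
MPEG-4: 57.896 Mbps × 3180 s = 184109.3 Mb = 21.433 GiB.
VP9: 38.096 Mbps × 3180 s = 121145.3 Mb = 14.103 GiB.
Saving: 21.433 − 14.103 = 7.330 GiB.

7.33 GiB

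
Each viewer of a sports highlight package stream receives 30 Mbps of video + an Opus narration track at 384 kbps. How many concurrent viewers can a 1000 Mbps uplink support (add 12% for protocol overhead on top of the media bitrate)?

29

Audio: 384 kbps = 0.384 Mbps.
Per-viewer media rate: 30.384 Mbps.
On the wire with 12% overhead: 34.030 Mbps.
1000 Mbps = 1,000 Mbps; 1,000 / 34.030 = 29.39 → 29 viewers.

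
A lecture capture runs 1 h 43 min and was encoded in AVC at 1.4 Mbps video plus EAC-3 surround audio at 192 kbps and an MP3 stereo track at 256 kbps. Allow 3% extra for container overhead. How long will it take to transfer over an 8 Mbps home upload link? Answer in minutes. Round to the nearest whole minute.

25 minutes

1 h 43 min = 103 min = 6180 s
Audio total: 192 + 256 = 448 kbps = 0.448 Mbps.
Total bitrate: 1.848 Mbps.
File: 1.848 Mbps × 6180 s = 11420.6 Mb.
With 3% container overhead: ×1.03. → 11763.3 Mb.
At 8 Mbps: 11763.3 / 8 = 1470.4 s ≈ 24.5 minutes.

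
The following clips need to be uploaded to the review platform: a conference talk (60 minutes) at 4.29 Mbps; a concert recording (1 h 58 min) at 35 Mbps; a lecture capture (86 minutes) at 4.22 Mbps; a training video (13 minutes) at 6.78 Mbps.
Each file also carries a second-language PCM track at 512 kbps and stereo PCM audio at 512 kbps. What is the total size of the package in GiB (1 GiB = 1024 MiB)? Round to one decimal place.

Audio total: 512 + 512 = 1024 kbps = 1.024 Mbps.
conference talk: 5.314 Mbps × 3600 s = 19130.4 Mb
concert recording: 36.024 Mbps × 7080 s = 255049.9 Mb
lecture capture: 5.244 Mbps × 5160 s = 27059.0 Mb
training video: 7.804 Mbps × 780 s = 6087.1 Mb
Total: 307326.5 Mb = 38415.8 MB.
= 35.78 GiB.

35.8 GiB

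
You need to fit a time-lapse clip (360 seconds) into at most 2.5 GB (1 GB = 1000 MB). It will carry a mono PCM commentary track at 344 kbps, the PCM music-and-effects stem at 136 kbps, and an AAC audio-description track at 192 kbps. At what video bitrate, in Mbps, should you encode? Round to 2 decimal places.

Budget: 2.5 GB = 20000.0 Mb.
Total bitrate budget: 20000.0 Mb / 360 s = 55.556 Mbps.
Audio total: 344 + 136 + 192 = 672 kbps = 0.672 Mbps.
Video: 55.556 − 0.672 = 54.884 Mbps.

54.88 Mbps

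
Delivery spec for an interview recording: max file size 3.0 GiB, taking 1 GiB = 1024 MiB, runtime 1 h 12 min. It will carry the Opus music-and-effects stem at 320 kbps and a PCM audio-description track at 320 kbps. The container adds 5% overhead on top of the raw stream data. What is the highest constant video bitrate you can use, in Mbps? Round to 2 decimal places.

5.04 Mbps

Budget: 3.0 GiB = 25769.8 Mb.
Stream payload after overhead: 25769.8 / 1.05 = 24542.7 Mb.
1 h 12 min = 72 min = 4320 s
Total bitrate budget: 24542.7 Mb / 4320 s = 5.681 Mbps.
Audio total: 320 + 320 = 640 kbps = 0.640 Mbps.
Video: 5.681 − 0.640 = 5.041 Mbps.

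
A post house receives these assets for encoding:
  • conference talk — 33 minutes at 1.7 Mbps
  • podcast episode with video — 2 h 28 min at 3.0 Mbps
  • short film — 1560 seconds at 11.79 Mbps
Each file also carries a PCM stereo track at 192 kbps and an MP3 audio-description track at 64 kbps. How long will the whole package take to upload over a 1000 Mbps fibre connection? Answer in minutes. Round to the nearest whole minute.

Audio total: 192 + 64 = 256 kbps = 0.256 Mbps.
conference talk: 1.956 Mbps × 1980 s = 3872.9 Mb
podcast episode with video: 3.256 Mbps × 8880 s = 28913.3 Mb
short film: 12.046 Mbps × 1560 s = 18791.8 Mb
Total: 51577.9 Mb = 6447.2 MB.
At 1000 Mbps: 51577.9 / 1000 = 52 s ≈ 0.86 minutes.

1 minutes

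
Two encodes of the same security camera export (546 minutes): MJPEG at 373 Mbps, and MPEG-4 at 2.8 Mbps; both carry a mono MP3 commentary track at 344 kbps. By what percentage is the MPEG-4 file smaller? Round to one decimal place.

99.2%

546 min = 32760 s
Audio: 344 kbps = 0.344 Mbps.
MJPEG: 373.344 Mbps × 32760 s = 12230749.4 Mb = 1423.847 GiB.
MPEG-4: 3.144 Mbps × 32760 s = 102997.4 Mb = 11.990 GiB.
Reduction: (1 − 11.990/1423.847) × 100 = 99.16%.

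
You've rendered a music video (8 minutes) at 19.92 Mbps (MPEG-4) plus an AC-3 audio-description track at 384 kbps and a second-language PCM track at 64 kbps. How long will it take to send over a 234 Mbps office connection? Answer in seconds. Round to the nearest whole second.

8 min = 480 s
Audio total: 384 + 64 = 448 kbps = 0.448 Mbps.
Total bitrate: 20.368 Mbps.
File: 20.368 Mbps × 480 s = 9776.6 Mb.
At 234 Mbps: 9776.6 / 234 = 41.8 s ≈ 41.8 seconds.

42 seconds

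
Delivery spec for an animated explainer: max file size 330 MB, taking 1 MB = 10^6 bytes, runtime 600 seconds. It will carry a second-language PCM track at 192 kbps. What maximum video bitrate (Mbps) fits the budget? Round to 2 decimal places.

4.21 Mbps

Budget: 330 MB = 2640.0 Mb.
Total bitrate budget: 2640.0 Mb / 600 s = 4.400 Mbps.
Audio: 192 kbps = 0.192 Mbps.
Video: 4.400 − 0.192 = 4.208 Mbps.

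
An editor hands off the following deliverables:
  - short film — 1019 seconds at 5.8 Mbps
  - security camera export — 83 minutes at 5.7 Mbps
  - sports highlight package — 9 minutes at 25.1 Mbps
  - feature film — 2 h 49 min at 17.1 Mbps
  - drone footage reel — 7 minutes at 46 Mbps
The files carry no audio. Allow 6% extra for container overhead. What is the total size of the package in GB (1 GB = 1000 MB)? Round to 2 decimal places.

short film: 5.800 Mbps × 1019 s × 1.06 = 6264.8 Mb
security camera export: 5.700 Mbps × 4980 s × 1.06 = 30089.2 Mb
sports highlight package: 25.100 Mbps × 540 s × 1.06 = 14367.2 Mb
feature film: 17.100 Mbps × 10140 s × 1.06 = 183797.6 Mb
drone footage reel: 46.000 Mbps × 420 s × 1.06 = 20479.2 Mb
Total: 254998.1 Mb = 31874.8 MB.
= 31.87 GB.

31.87 GB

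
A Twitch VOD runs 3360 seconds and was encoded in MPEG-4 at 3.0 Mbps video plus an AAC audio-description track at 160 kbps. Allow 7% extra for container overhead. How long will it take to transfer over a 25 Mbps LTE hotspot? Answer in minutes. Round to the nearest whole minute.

8 minutes

Audio: 160 kbps = 0.160 Mbps.
Total bitrate: 3.160 Mbps.
File: 3.160 Mbps × 3360 s = 10617.6 Mb.
With 7% container overhead: ×1.07. → 11360.8 Mb.
At 25 Mbps: 11360.8 / 25 = 454.4 s ≈ 7.57 minutes.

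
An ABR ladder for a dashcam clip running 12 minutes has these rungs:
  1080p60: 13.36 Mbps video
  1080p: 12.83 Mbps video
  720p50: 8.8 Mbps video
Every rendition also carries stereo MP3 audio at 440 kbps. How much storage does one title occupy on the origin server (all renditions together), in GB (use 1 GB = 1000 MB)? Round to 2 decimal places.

12 min = 720 s
Audio: 440 kbps = 0.440 Mbps.
Sum of rendition bitrates: (13.36+0.440) + (12.83+0.440) + (8.8+0.440) = 36.310 Mbps.
× 720 s = 26,143 Mb = 3,268 MB = 3.268 GB.

3.27 GB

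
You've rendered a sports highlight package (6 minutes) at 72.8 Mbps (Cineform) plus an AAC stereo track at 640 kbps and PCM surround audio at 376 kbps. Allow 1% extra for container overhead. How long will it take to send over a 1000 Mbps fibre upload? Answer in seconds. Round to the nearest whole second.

27 seconds

6 min = 360 s
Audio total: 640 + 376 = 1016 kbps = 1.016 Mbps.
Total bitrate: 73.816 Mbps.
File: 73.816 Mbps × 360 s = 26573.8 Mb.
With 1% container overhead: ×1.01. → 26839.5 Mb.
At 1000 Mbps: 26839.5 / 1000 = 26.8 s ≈ 26.8 seconds.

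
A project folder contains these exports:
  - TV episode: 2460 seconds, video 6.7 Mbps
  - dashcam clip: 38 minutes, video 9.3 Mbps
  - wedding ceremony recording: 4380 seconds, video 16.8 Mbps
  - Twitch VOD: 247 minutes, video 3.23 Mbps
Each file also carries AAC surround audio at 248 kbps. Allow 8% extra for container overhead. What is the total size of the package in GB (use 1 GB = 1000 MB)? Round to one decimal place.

Audio: 248 kbps = 0.248 Mbps.
TV episode: 6.948 Mbps × 2460 s × 1.08 = 18459.4 Mb
dashcam clip: 9.548 Mbps × 2280 s × 1.08 = 23511.0 Mb
wedding ceremony recording: 17.048 Mbps × 4380 s × 1.08 = 80643.9 Mb
Twitch VOD: 3.478 Mbps × 14820 s × 1.08 = 55667.5 Mb
Total: 178281.8 Mb = 22285.2 MB.
= 22.29 GB.

22.3 GB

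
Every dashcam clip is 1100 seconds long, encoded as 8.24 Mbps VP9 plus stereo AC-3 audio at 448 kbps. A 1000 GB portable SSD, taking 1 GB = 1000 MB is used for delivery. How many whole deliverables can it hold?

837

Audio: 448 kbps = 0.448 Mbps.
Total bitrate: 8.688 Mbps.
Per item: 8.688 Mbps × 1100 s = 9,557 Mb = 1,195 MB.
Capacity: 1000 GB = 8,000,000 Mb; 837.10 items → 837 complete.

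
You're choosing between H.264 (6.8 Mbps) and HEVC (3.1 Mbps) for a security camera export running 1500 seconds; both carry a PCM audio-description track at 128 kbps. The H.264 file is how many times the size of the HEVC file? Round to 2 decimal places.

2.15

Audio: 128 kbps = 0.128 Mbps.
H.264: 6.928 Mbps × 1500 s = 10392.0 Mb = 1.210 GiB.
HEVC: 3.228 Mbps × 1500 s = 4842.0 Mb = 0.564 GiB.
Ratio: 1.210 / 0.564 = 2.146.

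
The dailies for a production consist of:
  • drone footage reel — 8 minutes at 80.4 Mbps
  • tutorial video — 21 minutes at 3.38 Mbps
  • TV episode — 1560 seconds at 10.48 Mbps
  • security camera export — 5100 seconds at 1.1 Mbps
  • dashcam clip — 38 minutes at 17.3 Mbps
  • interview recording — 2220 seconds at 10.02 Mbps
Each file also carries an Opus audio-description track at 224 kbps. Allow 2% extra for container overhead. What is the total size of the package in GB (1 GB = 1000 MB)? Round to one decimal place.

16.5 GB

Audio: 224 kbps = 0.224 Mbps.
drone footage reel: 80.624 Mbps × 480 s × 1.02 = 39473.5 Mb
tutorial video: 3.604 Mbps × 1260 s × 1.02 = 4631.9 Mb
TV episode: 10.704 Mbps × 1560 s × 1.02 = 17032.2 Mb
security camera export: 1.324 Mbps × 5100 s × 1.02 = 6887.4 Mb
dashcam clip: 17.524 Mbps × 2280 s × 1.02 = 40753.8 Mb
interview recording: 10.244 Mbps × 2220 s × 1.02 = 23196.5 Mb
Total: 131975.4 Mb = 16496.9 MB.
= 16.50 GB.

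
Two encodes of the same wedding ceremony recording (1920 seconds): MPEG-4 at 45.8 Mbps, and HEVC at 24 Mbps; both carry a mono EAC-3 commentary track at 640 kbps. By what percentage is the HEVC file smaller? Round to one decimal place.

46.9%

Audio: 640 kbps = 0.640 Mbps.
MPEG-4: 46.440 Mbps × 1920 s = 89164.8 Mb = 11.146 GB.
HEVC: 24.640 Mbps × 1920 s = 47308.8 Mb = 5.914 GB.
Reduction: (1 − 5.914/11.146) × 100 = 46.94%.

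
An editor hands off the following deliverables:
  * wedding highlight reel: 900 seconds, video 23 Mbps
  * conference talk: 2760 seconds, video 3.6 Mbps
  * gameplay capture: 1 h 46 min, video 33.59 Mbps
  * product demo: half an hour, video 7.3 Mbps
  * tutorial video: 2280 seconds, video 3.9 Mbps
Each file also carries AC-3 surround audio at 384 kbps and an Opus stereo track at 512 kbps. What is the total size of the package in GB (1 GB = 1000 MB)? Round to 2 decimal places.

34.87 GB

Audio total: 384 + 512 = 896 kbps = 0.896 Mbps.
wedding highlight reel: 23.896 Mbps × 900 s = 21506.4 Mb
conference talk: 4.496 Mbps × 2760 s = 12409.0 Mb
gameplay capture: 34.486 Mbps × 6360 s = 219331.0 Mb
product demo: 8.196 Mbps × 1800 s = 14752.8 Mb
tutorial video: 4.796 Mbps × 2280 s = 10934.9 Mb
Total: 278934.0 Mb = 34866.8 MB.
= 34.87 GB.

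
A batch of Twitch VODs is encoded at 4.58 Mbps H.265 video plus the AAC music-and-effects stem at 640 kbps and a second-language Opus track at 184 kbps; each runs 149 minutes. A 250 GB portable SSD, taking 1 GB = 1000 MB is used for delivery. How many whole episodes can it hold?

41

149 min = 8940 s
Audio total: 640 + 184 = 824 kbps = 0.824 Mbps.
Total bitrate: 5.404 Mbps.
Per item: 5.404 Mbps × 8940 s = 48,312 Mb = 6,039 MB.
Capacity: 250 GB = 2,000,000 Mb; 41.40 items → 41 complete.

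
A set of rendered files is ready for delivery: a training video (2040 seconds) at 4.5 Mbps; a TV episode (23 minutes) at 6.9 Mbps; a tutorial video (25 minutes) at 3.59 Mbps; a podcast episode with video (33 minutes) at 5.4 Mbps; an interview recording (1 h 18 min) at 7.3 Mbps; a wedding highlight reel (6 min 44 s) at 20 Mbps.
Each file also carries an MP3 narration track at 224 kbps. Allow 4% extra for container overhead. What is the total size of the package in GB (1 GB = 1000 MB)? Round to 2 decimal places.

10.36 GB

Audio: 224 kbps = 0.224 Mbps.
training video: 4.724 Mbps × 2040 s × 1.04 = 10022.4 Mb
TV episode: 7.124 Mbps × 1380 s × 1.04 = 10224.4 Mb
tutorial video: 3.814 Mbps × 1500 s × 1.04 = 5949.8 Mb
podcast episode with video: 5.624 Mbps × 1980 s × 1.04 = 11580.9 Mb
interview recording: 7.524 Mbps × 4680 s × 1.04 = 36620.8 Mb
wedding highlight reel: 20.224 Mbps × 404 s × 1.04 = 8497.3 Mb
Total: 82895.7 Mb = 10362.0 MB.
= 10.36 GB.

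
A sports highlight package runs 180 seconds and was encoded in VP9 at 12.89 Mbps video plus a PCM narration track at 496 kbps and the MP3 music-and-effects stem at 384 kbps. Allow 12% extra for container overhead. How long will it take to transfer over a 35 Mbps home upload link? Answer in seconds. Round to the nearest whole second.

79 seconds

Audio total: 496 + 384 = 880 kbps = 0.880 Mbps.
Total bitrate: 13.770 Mbps.
File: 13.770 Mbps × 180 s = 2478.6 Mb.
With 12% container overhead: ×1.12. → 2776.0 Mb.
At 35 Mbps: 2776.0 / 35 = 79.3 s ≈ 79.3 seconds.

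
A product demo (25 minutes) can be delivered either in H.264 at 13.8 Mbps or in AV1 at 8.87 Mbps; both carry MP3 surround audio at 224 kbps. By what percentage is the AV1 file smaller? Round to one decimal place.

25 min = 1500 s
Audio: 224 kbps = 0.224 Mbps.
H.264: 14.024 Mbps × 1500 s = 21036.0 Mb = 2.449 GiB.
AV1: 9.094 Mbps × 1500 s = 13641.0 Mb = 1.588 GiB.
Reduction: (1 − 1.588/2.449) × 100 = 35.15%.

35.2%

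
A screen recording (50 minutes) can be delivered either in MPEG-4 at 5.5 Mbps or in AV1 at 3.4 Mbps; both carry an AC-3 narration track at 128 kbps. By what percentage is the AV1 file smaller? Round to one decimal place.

50 min = 3000 s
Audio: 128 kbps = 0.128 Mbps.
MPEG-4: 5.628 Mbps × 3000 s = 16884.0 Mb = 2.111 GB.
AV1: 3.528 Mbps × 3000 s = 10584.0 Mb = 1.323 GB.
Reduction: (1 − 1.323/2.111) × 100 = 37.31%.

37.3%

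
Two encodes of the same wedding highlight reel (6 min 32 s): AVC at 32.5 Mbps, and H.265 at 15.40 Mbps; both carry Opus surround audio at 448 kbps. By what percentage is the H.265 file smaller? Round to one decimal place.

51.9%

6 min 32 s = 392 s
Audio: 448 kbps = 0.448 Mbps.
AVC: 32.948 Mbps × 392 s = 12915.6 Mb = 1.614 GB.
H.265: 15.848 Mbps × 392 s = 6212.4 Mb = 0.777 GB.
Reduction: (1 − 0.777/1.614) × 100 = 51.90%.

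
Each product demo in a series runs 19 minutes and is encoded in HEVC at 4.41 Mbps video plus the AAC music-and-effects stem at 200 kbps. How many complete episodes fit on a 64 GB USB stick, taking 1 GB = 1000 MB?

19 min = 1140 s
Audio: 200 kbps = 0.200 Mbps.
Total bitrate: 4.610 Mbps.
Per item: 4.610 Mbps × 1140 s = 5,255 Mb = 656.9 MB.
Capacity: 64 GB = 512,000 Mb; 97.42 items → 97 complete.

97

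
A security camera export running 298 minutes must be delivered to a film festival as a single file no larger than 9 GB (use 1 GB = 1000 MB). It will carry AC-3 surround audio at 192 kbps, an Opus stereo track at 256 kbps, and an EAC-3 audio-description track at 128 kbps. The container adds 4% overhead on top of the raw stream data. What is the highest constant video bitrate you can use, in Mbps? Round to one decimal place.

Budget: 9 GB = 72000.0 Mb.
Stream payload after overhead: 72000.0 / 1.04 = 69230.8 Mb.
298 min = 17880 s
Total bitrate budget: 69230.8 Mb / 17880 s = 3.872 Mbps.
Audio total: 192 + 256 + 128 = 576 kbps = 0.576 Mbps.
Video: 3.872 − 0.576 = 3.296 Mbps.

3.3 Mbps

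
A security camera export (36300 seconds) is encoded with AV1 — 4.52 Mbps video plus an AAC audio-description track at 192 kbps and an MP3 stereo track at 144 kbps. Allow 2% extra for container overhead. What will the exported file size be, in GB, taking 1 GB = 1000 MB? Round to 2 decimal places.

22.47 GB

Audio total: 192 + 144 = 336 kbps = 0.336 Mbps.
Total bitrate: 4.52 + 0.336 = 4.856 Mbps.
Stream data: 4.856 Mbps × 36300 s = 176272.8 Mb.
With 2% container overhead: ×1.02.
179,798 Mb ÷ 8 = 22,475 MB → 22.47 GB.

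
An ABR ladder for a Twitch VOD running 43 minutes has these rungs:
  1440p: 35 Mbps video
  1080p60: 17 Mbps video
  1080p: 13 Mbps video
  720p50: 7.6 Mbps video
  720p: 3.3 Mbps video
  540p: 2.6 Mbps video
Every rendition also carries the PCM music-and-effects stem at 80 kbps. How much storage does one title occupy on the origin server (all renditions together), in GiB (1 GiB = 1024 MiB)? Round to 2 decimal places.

23.72 GiB

43 min = 2580 s
Audio: 80 kbps = 0.080 Mbps.
Sum of rendition bitrates: (35+0.080) + (17+0.080) + (13+0.080) + (7.6+0.080) + (3.3+0.080) + (2.6+0.080) = 78.980 Mbps.
× 2580 s = 203,768 Mb = 25,471 MB = 23.72 GiB.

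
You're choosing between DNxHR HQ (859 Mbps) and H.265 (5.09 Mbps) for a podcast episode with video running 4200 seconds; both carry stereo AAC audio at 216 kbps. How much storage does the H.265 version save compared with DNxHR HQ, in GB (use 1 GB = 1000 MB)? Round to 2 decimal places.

Audio: 216 kbps = 0.216 Mbps.
DNxHR HQ: 859.216 Mbps × 4200 s = 3608707.2 Mb = 451.088 GB.
H.265: 5.306 Mbps × 4200 s = 22285.2 Mb = 2.786 GB.
Saving: 451.088 − 2.786 = 448.303 GB.

448.30 GB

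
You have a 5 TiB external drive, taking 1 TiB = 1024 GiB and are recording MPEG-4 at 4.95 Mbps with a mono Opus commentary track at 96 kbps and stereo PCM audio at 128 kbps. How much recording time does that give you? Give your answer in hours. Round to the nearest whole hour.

2361 hours

Audio total: 96 + 128 = 224 kbps = 0.224 Mbps.
Total bitrate: 4.95 + 0.224 = 5.174 Mbps.
Capacity: 5 TiB = 43,980,465 Mb.
Recording time: 43,980,465 / 5.174 = 8,500,283 s ≈ 2,361 hours.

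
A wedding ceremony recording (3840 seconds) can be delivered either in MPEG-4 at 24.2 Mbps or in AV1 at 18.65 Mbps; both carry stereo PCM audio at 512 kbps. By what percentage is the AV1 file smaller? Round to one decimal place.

Audio: 512 kbps = 0.512 Mbps.
MPEG-4: 24.712 Mbps × 3840 s = 94894.1 Mb = 11.047 GiB.
AV1: 19.162 Mbps × 3840 s = 73582.1 Mb = 8.566 GiB.
Reduction: (1 − 8.566/11.047) × 100 = 22.46%.

22.5%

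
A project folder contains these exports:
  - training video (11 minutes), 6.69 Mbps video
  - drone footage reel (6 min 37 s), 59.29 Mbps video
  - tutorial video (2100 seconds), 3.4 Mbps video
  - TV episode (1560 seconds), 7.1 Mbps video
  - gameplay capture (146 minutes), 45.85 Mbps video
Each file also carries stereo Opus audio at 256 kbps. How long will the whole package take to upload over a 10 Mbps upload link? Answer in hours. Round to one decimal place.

12.5 hours

Audio: 256 kbps = 0.256 Mbps.
training video: 6.946 Mbps × 660 s = 4584.4 Mb
drone footage reel: 59.546 Mbps × 397 s = 23639.8 Mb
tutorial video: 3.656 Mbps × 2100 s = 7677.6 Mb
TV episode: 7.356 Mbps × 1560 s = 11475.4 Mb
gameplay capture: 46.106 Mbps × 8760 s = 403888.6 Mb
Total: 451265.6 Mb = 56408.2 MB.
At 10 Mbps: 451265.6 / 10 = 45127 s ≈ 12.5 hours.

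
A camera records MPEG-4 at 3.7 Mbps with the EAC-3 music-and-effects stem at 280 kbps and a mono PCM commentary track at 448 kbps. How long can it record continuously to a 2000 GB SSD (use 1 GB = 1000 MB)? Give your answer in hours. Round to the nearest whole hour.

1004 hours

Audio total: 280 + 448 = 728 kbps = 0.728 Mbps.
Total bitrate: 3.7 + 0.728 = 4.428 Mbps.
Capacity: 2000 GB = 16,000,000 Mb.
Recording time: 16,000,000 / 4.428 = 3,613,369 s ≈ 1,004 hours.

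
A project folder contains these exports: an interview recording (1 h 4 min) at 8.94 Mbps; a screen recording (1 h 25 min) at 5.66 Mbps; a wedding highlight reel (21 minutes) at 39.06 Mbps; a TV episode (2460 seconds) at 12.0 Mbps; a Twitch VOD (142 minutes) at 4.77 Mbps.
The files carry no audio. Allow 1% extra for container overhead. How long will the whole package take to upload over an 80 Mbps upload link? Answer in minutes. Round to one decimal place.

38.4 minutes

interview recording: 8.940 Mbps × 3840 s × 1.01 = 34672.9 Mb
screen recording: 5.660 Mbps × 5100 s × 1.01 = 29154.7 Mb
wedding highlight reel: 39.060 Mbps × 1260 s × 1.01 = 49707.8 Mb
TV episode: 12.000 Mbps × 2460 s × 1.01 = 29815.2 Mb
Twitch VOD: 4.770 Mbps × 8520 s × 1.01 = 41046.8 Mb
Total: 184397.3 Mb = 23049.7 MB.
At 80 Mbps: 184397.3 / 80 = 2305 s ≈ 38.4 minutes.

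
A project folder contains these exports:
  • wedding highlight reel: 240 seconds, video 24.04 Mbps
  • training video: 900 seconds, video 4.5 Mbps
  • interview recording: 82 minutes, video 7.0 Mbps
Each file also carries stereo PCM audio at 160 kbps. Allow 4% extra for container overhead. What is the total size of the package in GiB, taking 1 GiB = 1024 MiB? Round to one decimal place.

5.5 GiB

Audio: 160 kbps = 0.160 Mbps.
wedding highlight reel: 24.200 Mbps × 240 s × 1.04 = 6040.3 Mb
training video: 4.660 Mbps × 900 s × 1.04 = 4361.8 Mb
interview recording: 7.160 Mbps × 4920 s × 1.04 = 36636.3 Mb
Total: 47038.4 Mb = 5879.8 MB.
= 5.476 GiB.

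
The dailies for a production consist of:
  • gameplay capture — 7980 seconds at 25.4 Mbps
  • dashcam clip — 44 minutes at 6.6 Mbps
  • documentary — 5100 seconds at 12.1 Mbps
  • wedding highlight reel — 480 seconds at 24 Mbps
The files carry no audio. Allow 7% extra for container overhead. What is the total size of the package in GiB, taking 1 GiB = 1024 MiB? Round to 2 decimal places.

36.54 GiB

gameplay capture: 25.400 Mbps × 7980 s × 1.07 = 216880.4 Mb
dashcam clip: 6.600 Mbps × 2640 s × 1.07 = 18643.7 Mb
documentary: 12.100 Mbps × 5100 s × 1.07 = 66029.7 Mb
wedding highlight reel: 24.000 Mbps × 480 s × 1.07 = 12326.4 Mb
Total: 313880.2 Mb = 39235.0 MB.
= 36.54 GiB.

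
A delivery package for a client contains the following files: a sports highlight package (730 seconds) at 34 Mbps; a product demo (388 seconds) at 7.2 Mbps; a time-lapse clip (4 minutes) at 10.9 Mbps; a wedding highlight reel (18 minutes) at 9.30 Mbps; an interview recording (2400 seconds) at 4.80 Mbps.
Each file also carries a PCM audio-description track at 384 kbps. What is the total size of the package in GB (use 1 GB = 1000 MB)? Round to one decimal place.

Audio: 384 kbps = 0.384 Mbps.
sports highlight package: 34.384 Mbps × 730 s = 25100.3 Mb
product demo: 7.584 Mbps × 388 s = 2942.6 Mb
time-lapse clip: 11.284 Mbps × 240 s = 2708.2 Mb
wedding highlight reel: 9.684 Mbps × 1080 s = 10458.7 Mb
interview recording: 5.184 Mbps × 2400 s = 12441.6 Mb
Total: 53651.4 Mb = 6706.4 MB.
= 6.706 GB.

6.7 GB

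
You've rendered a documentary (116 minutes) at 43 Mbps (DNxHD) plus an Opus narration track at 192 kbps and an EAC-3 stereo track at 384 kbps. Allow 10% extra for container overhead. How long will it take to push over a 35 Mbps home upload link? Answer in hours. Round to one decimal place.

116 min = 6960 s
Audio total: 192 + 384 = 576 kbps = 0.576 Mbps.
Total bitrate: 43.576 Mbps.
File: 43.576 Mbps × 6960 s = 303289.0 Mb.
With 10% container overhead: ×1.10. → 333617.9 Mb.
At 35 Mbps: 333617.9 / 35 = 9531.9 s ≈ 2.65 hours.

2.6 hours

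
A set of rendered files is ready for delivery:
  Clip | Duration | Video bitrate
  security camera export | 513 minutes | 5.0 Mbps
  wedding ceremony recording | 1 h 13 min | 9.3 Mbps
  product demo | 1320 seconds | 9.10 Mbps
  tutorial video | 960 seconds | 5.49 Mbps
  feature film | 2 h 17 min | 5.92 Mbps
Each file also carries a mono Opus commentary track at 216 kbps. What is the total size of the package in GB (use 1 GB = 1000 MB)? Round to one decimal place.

33.8 GB

Audio: 216 kbps = 0.216 Mbps.
security camera export: 5.216 Mbps × 30780 s = 160548.5 Mb
wedding ceremony recording: 9.516 Mbps × 4380 s = 41680.1 Mb
product demo: 9.316 Mbps × 1320 s = 12297.1 Mb
tutorial video: 5.706 Mbps × 960 s = 5477.8 Mb
feature film: 6.136 Mbps × 8220 s = 50437.9 Mb
Total: 270441.4 Mb = 33805.2 MB.
= 33.81 GB.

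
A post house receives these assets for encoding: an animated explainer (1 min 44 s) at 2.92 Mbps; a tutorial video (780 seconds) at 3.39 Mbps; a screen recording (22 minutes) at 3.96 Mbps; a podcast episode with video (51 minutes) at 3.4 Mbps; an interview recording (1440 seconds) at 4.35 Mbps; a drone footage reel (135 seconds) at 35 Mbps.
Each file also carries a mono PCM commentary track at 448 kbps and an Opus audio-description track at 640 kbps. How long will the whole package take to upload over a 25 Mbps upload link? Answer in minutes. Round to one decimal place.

Audio total: 448 + 640 = 1088 kbps = 1.088 Mbps.
animated explainer: 4.008 Mbps × 104 s = 416.8 Mb
tutorial video: 4.478 Mbps × 780 s = 3492.8 Mb
screen recording: 5.048 Mbps × 1320 s = 6663.4 Mb
podcast episode with video: 4.488 Mbps × 3060 s = 13733.3 Mb
interview recording: 5.438 Mbps × 1440 s = 7830.7 Mb
drone footage reel: 36.088 Mbps × 135 s = 4871.9 Mb
Total: 37008.9 Mb = 4626.1 MB.
At 25 Mbps: 37008.9 / 25 = 1480 s ≈ 24.7 minutes.

24.7 minutes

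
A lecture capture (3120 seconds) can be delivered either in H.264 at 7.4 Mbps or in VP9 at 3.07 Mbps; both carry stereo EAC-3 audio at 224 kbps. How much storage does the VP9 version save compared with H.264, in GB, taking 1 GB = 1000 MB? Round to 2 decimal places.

Audio: 224 kbps = 0.224 Mbps.
H.264: 7.624 Mbps × 3120 s = 23786.9 Mb = 2.973 GB.
VP9: 3.294 Mbps × 3120 s = 10277.3 Mb = 1.285 GB.
Saving: 2.973 − 1.285 = 1.689 GB.

1.69 GB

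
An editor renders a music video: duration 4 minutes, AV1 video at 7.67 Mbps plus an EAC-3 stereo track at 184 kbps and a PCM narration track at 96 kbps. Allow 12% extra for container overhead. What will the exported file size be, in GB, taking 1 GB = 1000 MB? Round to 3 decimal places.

0.267 GB

4 min = 240 s
Audio total: 184 + 96 = 280 kbps = 0.280 Mbps.
Total bitrate: 7.67 + 0.280 = 7.950 Mbps.
Stream data: 7.950 Mbps × 240 s = 1908.0 Mb.
With 12% container overhead: ×1.12.
2,137 Mb ÷ 8 = 267.1 MB → 0.2671 GB.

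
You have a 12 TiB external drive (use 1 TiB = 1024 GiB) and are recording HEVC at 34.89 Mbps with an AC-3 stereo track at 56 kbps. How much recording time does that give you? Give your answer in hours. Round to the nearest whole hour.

Audio: 56 kbps = 0.056 Mbps.
Total bitrate: 34.89 + 0.056 = 34.946 Mbps.
Capacity: 12 TiB = 105,553,116 Mb.
Recording time: 105,553,116 / 34.946 = 3,020,463 s ≈ 839 hours.

839 hours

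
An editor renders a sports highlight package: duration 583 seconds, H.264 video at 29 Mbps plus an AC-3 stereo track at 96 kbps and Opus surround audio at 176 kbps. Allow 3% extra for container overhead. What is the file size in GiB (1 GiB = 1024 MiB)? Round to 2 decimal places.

Audio total: 96 + 176 = 272 kbps = 0.272 Mbps.
Total bitrate: 29 + 0.272 = 29.272 Mbps.
Stream data: 29.272 Mbps × 583 s = 17065.6 Mb.
With 3% container overhead: ×1.03.
17,578 Mb = 2,197,192,910 bytes ÷ 1,073,741,824 = 2.046 GiB.

2.05 GiB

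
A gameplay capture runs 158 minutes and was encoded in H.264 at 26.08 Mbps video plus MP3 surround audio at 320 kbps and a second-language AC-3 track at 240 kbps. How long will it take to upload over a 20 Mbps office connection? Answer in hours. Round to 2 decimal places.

3.51 hours

158 min = 9480 s
Audio total: 320 + 240 = 560 kbps = 0.560 Mbps.
Total bitrate: 26.640 Mbps.
File: 26.640 Mbps × 9480 s = 252547.2 Mb.
At 20 Mbps: 252547.2 / 20 = 12627.4 s ≈ 3.51 hours.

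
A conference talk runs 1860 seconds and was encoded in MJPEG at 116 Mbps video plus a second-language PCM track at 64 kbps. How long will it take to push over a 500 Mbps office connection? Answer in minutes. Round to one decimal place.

7.2 minutes

Audio: 64 kbps = 0.064 Mbps.
Total bitrate: 116.064 Mbps.
File: 116.064 Mbps × 1860 s = 215879.0 Mb.
At 500 Mbps: 215879.0 / 500 = 431.8 s ≈ 7.2 minutes.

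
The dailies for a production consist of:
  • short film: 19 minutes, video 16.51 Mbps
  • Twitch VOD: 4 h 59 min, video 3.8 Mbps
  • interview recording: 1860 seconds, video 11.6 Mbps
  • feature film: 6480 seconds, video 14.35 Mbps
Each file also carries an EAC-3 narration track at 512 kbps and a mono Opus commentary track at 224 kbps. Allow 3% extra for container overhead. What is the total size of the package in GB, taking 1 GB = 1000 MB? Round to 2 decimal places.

28.55 GB

Audio total: 512 + 224 = 736 kbps = 0.736 Mbps.
short film: 17.246 Mbps × 1140 s × 1.03 = 20250.3 Mb
Twitch VOD: 4.536 Mbps × 17940 s × 1.03 = 83817.1 Mb
interview recording: 12.336 Mbps × 1860 s × 1.03 = 23633.3 Mb
feature film: 15.086 Mbps × 6480 s × 1.03 = 100690.0 Mb
Total: 228390.7 Mb = 28548.8 MB.
= 28.55 GB.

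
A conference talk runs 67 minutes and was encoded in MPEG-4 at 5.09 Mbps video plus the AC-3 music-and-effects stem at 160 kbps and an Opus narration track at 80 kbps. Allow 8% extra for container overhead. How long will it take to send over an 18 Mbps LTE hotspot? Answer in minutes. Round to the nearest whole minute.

21 minutes

67 min = 4020 s
Audio total: 160 + 80 = 240 kbps = 0.240 Mbps.
Total bitrate: 5.330 Mbps.
File: 5.330 Mbps × 4020 s = 21426.6 Mb.
With 8% container overhead: ×1.08. → 23140.7 Mb.
At 18 Mbps: 23140.7 / 18 = 1285.6 s ≈ 21.4 minutes.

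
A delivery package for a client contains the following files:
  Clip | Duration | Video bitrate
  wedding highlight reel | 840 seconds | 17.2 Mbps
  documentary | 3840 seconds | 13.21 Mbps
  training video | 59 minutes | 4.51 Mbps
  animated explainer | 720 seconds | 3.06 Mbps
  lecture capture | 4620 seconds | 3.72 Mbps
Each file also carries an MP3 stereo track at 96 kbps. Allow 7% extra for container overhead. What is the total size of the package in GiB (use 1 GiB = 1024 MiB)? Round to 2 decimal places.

12.68 GiB

Audio: 96 kbps = 0.096 Mbps.
wedding highlight reel: 17.296 Mbps × 840 s × 1.07 = 15545.6 Mb
documentary: 13.306 Mbps × 3840 s × 1.07 = 54671.7 Mb
training video: 4.606 Mbps × 3540 s × 1.07 = 17446.6 Mb
animated explainer: 3.156 Mbps × 720 s × 1.07 = 2431.4 Mb
lecture capture: 3.816 Mbps × 4620 s × 1.07 = 18864.0 Mb
Total: 108959.3 Mb = 13619.9 MB.
= 12.68 GiB.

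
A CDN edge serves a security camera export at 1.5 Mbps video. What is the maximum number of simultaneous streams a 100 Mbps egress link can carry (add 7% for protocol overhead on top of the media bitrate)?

62

On the wire with 7% overhead: 1.605 Mbps.
100 Mbps = 100.0 Mbps; 100.0 / 1.605 = 62.31 → 62 viewers.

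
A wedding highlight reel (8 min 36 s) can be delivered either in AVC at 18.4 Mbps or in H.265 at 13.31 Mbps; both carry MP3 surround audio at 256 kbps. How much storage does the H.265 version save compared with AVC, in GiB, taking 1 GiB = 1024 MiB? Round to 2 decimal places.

0.31 GiB

8 min 36 s = 516 s
Audio: 256 kbps = 0.256 Mbps.
AVC: 18.656 Mbps × 516 s = 9626.5 Mb = 1.121 GiB.
H.265: 13.566 Mbps × 516 s = 7000.1 Mb = 0.815 GiB.
Saving: 1.121 − 0.815 = 0.306 GiB.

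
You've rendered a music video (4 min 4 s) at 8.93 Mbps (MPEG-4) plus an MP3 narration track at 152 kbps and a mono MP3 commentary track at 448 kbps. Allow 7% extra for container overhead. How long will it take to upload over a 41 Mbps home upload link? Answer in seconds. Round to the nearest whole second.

4 min 4 s = 244 s
Audio total: 152 + 448 = 600 kbps = 0.600 Mbps.
Total bitrate: 9.530 Mbps.
File: 9.530 Mbps × 244 s = 2325.3 Mb.
With 7% container overhead: ×1.07. → 2488.1 Mb.
At 41 Mbps: 2488.1 / 41 = 60.7 s ≈ 60.7 seconds.

61 seconds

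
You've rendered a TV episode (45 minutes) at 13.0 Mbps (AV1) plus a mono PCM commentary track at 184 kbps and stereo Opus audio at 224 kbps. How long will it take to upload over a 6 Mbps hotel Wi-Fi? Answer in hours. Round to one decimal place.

1.7 hours

45 min = 2700 s
Audio total: 184 + 224 = 408 kbps = 0.408 Mbps.
Total bitrate: 13.408 Mbps.
File: 13.408 Mbps × 2700 s = 36201.6 Mb.
At 6 Mbps: 36201.6 / 6 = 6033.6 s ≈ 1.68 hours.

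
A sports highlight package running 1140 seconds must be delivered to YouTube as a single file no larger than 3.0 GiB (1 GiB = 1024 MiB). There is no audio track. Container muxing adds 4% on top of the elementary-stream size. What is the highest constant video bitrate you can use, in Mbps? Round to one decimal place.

Budget: 3.0 GiB = 25769.8 Mb.
Stream payload after overhead: 25769.8 / 1.04 = 24778.7 Mb.
Total bitrate budget: 24778.7 Mb / 1140 s = 21.736 Mbps.

21.7 Mbps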